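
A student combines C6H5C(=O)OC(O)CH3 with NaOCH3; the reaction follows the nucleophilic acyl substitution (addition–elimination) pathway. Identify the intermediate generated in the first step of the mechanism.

Step 1: A lone pair on the O of CH3O⁻ attacks the electrophilic acyl carbon; the π(C=O) electrons move onto oxygen, giving a tetrahedral intermediate.
After step 1 the species present is a tetrahedral intermediate.

tetrahedral intermediate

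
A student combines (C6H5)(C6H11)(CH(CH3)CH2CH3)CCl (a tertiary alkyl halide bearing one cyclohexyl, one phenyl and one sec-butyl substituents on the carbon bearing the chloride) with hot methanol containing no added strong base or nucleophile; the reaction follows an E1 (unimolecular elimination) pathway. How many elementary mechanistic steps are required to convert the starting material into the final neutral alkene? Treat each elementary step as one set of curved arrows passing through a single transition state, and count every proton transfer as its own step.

2

Step 1: The C–Cl bond breaks with both electrons going to the chloride; Cl⁻ leaves and a tertiary carbocation remains.
(No 1,2-shift: no single shift to an adjacent carbon would give a more stable cation.)
Step 2: Loss of a β-proton to a methanol molecule of the solvent: the C–H bonding pair collapses toward the cationic carbon to form the C=C π bond, yielding the alkene.
Total: 2 elementary steps.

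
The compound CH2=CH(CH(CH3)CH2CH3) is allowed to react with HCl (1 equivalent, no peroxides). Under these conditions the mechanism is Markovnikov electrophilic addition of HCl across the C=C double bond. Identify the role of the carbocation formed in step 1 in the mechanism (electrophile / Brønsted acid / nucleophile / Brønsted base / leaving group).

Step 3: Nucleophilic attack by Cl⁻ on the carbocation completes the addition, giving R–Cl.
The carbocation formed in step 1 accepts an electron pair into an empty or π* orbital — it is the electrophile.

electrophile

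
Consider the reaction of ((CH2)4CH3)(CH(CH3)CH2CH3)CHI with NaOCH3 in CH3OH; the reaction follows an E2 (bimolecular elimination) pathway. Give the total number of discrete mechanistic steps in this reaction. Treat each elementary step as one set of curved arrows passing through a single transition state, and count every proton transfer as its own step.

1

Step 1: Concerted anti-periplanar elimination: CH3O⁻ abstracts a β-H while I⁻ leaves, and the C–H electrons become the new C=C π bond — all in a single transition state.
Total: 1 elementary step.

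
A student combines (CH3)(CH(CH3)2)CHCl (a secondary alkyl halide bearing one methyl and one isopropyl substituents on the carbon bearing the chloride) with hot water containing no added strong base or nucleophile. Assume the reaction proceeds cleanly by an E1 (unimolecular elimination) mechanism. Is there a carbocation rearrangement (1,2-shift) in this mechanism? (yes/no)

The first-formed carbocation is secondary.
The adjacent isopropyl carbon already bears 2 other carbon substituents and has a hydrogen to migrate; after a 1,2-hydride shift from that carbon the positive charge sits on a tertiary centre.
Tertiary is more stable than secondary, so the shift occurs.

yes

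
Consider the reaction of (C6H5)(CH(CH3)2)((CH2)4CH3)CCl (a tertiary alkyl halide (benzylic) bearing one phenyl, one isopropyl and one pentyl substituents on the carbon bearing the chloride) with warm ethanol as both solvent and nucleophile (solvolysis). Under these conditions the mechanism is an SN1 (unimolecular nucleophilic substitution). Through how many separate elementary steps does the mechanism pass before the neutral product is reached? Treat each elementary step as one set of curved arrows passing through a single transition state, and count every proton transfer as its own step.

Step 1: The C–Cl bond breaks with both electrons going to the chloride; Cl⁻ leaves and a tertiary carbocation remains.
(No 1,2-shift: no single shift to an adjacent carbon would give a more stable cation.)
Step 2: CH3CH2OH donates an oxygen lone pair into the empty p orbital of the cation, giving a protonated ether (an oxonium ion).
Step 3: Proton transfer from the O–H of the oxonium ion to a solvent molecule delivers the neutral ether.
Total: 3 elementary steps.

3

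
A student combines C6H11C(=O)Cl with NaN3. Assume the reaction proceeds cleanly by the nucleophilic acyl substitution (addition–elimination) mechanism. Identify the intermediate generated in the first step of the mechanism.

Step 1: N3⁻ adds to the carbonyl carbon; the C=O π electrons shift onto oxygen and a tetrahedral alkoxide intermediate forms.
After step 1 the species present is a tetrahedral intermediate.

tetrahedral intermediate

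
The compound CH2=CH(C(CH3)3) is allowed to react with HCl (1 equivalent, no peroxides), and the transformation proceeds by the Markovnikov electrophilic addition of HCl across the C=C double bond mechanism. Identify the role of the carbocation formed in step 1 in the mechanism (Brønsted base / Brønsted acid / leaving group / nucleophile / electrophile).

electrophile

Step 3: Cl⁻ captures the cation: a lone pair on Cl⁻ fills the empty p orbital, producing the alkyl halide product.
The carbocation formed in step 1 accepts an electron pair into an empty or π* orbital — it is the electrophile.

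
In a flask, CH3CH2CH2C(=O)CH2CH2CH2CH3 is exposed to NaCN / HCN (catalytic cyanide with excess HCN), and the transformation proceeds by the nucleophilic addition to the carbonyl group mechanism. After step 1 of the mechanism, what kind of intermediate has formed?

tetrahedral alkoxide intermediate

Step 1: CN⁻ attacks the sp² carbonyl carbon; the C=O π bond breaks and the electrons end up as a lone pair on the alkoxide oxygen of the tetrahedral intermediate.
After step 1 the species present is a tetrahedral alkoxide intermediate.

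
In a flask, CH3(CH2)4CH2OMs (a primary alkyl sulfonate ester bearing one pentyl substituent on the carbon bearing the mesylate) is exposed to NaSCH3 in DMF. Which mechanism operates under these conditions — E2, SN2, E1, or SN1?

Conditions: a primary substrate with a strong nucleophile in the polar aprotic solvent DMF.
These conditions are the textbook signature of the SN2 pathway.
An unhindered substrate with a strong nucleophile in a polar aprotic solvent favours one-step backside displacement.

SN2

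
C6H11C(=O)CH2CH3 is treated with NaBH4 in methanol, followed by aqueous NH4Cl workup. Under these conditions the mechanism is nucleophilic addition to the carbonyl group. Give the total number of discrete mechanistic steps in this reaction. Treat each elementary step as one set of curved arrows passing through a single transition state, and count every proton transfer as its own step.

2

Step 1: A lone pair / filled orbital on H⁻ (delivered from BH4⁻) attacks the electrophilic carbonyl carbon; the π(C=O) electrons shift onto oxygen, producing a tetrahedral alkoxide intermediate.
Step 2: On aqueous NH4Cl workup the alkoxide oxygen is protonated, giving an alcohol.
Total: 2 elementary steps.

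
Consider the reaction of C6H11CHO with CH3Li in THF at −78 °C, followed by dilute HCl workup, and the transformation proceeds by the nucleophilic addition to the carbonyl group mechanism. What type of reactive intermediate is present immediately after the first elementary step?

tetrahedral alkoxide intermediate

Step 1: the carbanion-like carbon of CH3Li attacks the sp² carbonyl carbon; the C=O π bond breaks and the electrons end up as a lone pair on the alkoxide oxygen of the tetrahedral intermediate.
After step 1 the species present is a tetrahedral alkoxide intermediate.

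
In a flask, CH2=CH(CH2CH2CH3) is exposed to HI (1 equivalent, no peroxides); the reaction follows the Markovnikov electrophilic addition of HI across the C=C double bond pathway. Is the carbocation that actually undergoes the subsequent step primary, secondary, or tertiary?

secondary

Step 1: Protonation of the alkene by HI: the π bond acts as the nucleophile and picks up H⁺, giving the more stable (Markovnikov) secondary carbocation. The H–I bond breaks heterolytically, releasing I⁻.
No single 1,2-shift to an adjacent carbon would give a more-substituted cation, so no rearrangement occurs.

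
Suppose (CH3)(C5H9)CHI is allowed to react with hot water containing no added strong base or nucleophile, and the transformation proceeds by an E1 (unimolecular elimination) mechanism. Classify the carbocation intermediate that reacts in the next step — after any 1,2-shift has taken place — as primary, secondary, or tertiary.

Step 1: Unassisted departure of I⁻ (taking the C–I bonding pair) generates a secondary carbocation.
Step 2: A hydride (H with its bonding pair) migrates from the adjacent cyclopentyl carbon to the cationic centre — a 1,2-hydride shift — upgrading the secondary cation to a tertiary one.
The cation rearranges from secondary to tertiary via a 1,2-hydride shift from the adjacent cyclopentyl carbon; the tertiary cation is what reacts next.

tertiary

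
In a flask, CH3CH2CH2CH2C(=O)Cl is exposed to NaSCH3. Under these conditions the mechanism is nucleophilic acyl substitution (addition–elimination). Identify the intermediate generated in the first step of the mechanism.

tetrahedral intermediate

Step 1: CH3S⁻ adds to the carbonyl carbon; the C=O π electrons shift onto oxygen and a tetrahedral alkoxide intermediate forms.
After step 1 the species present is a tetrahedral intermediate.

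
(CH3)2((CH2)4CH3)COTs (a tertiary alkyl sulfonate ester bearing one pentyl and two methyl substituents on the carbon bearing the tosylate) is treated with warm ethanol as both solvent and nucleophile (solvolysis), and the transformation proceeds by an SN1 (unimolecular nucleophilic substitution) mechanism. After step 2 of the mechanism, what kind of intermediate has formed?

oxonium ion

Step 1: The C–O bond breaks with both electrons going to the tosylate; TsO⁻ leaves and a tertiary carbocation remains.
Step 2: A lone pair on the oxygen of CH3CH2OH attacks the carbocation, forming a new C–O σ-bond and an oxonium ion.
After step 2 the species present is an oxonium ion.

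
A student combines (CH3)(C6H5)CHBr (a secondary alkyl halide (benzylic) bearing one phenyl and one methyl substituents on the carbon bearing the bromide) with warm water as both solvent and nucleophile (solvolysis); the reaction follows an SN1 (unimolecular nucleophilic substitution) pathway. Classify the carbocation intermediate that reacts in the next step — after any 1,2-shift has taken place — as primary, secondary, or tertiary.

Step 1: Ionisation: the C–Br σ-bond cleaves heterolytically; both bonding electrons depart with Br⁻, leaving a secondary carbocation at the α-carbon.
No single 1,2-shift to an adjacent carbon would give a more-substituted cation, so no rearrangement occurs.

secondary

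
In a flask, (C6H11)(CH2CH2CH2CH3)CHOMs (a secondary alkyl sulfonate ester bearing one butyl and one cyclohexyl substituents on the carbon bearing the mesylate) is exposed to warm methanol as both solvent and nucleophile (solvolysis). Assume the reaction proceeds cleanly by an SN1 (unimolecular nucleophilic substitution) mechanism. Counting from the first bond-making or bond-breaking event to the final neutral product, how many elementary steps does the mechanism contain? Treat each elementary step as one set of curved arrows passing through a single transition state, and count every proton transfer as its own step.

4

Step 1: Ionisation: the C–O σ-bond cleaves heterolytically; both bonding electrons depart with MsO⁻, leaving a secondary carbocation at the α-carbon.
Step 2: A 1,2-hydride shift from the adjacent cyclohexyl carbon moves the positive charge from the secondary centre to an adjacent carbon, generating a more stable tertiary carbocation.
Step 3: A lone pair on the oxygen of CH3OH attacks the carbocation, forming a new C–O σ-bond and an oxonium ion.
Step 4: Deprotonation of the oxonium oxygen by solvent methanol yields the neutral ether.
Total: 4 elementary steps.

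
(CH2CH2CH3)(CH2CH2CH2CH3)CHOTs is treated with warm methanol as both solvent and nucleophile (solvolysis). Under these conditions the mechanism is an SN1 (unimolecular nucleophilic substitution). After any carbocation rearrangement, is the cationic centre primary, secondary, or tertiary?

secondary

Step 1: Rate-determining heterolysis of the C–O bond gives TsO⁻ and a secondary carbocation.
No single 1,2-shift to an adjacent carbon would give a more-substituted cation, so no rearrangement occurs.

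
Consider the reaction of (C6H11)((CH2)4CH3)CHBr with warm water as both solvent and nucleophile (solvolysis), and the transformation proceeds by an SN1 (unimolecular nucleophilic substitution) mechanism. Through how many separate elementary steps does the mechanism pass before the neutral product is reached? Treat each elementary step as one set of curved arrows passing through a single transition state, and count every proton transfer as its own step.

4

Step 1: Rate-determining heterolysis of the C–Br bond gives Br⁻ and a secondary carbocation.
Step 2: A 1,2-hydride shift from the adjacent cyclohexyl carbon moves the positive charge from the secondary centre to an adjacent carbon, generating a more stable tertiary carbocation.
Step 3: Nucleophilic capture: the oxygen of H2O bonds to the cationic carbon, producing an oxonium-ion intermediate.
Step 4: Proton transfer from the O–H of the oxonium ion to a solvent molecule delivers the neutral alcohol.
Total: 4 elementary steps.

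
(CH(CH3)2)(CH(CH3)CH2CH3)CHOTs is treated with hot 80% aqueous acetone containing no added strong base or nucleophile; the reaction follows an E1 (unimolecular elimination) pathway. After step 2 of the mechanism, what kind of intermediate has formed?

Step 1: Rate-determining heterolysis of the C–O bond gives TsO⁻ and a secondary carbocation.
Step 2: A 1,2-hydride shift from the adjacent sec-butyl carbon moves the positive charge from the secondary centre to an adjacent carbon, generating a more stable tertiary carbocation.
After step 2 the species present is a tertiary carbocation.

tertiary carbocation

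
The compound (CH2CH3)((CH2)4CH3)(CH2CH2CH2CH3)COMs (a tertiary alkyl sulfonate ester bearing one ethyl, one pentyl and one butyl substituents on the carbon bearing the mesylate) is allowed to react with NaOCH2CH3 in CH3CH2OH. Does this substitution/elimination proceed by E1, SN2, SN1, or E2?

E2

Conditions: a strong base with a tertiary substrate bearing a β-hydrogen.
These conditions are the textbook signature of the E2 pathway.
A strong (often hindered) base removes a β-H in concert with loss of the leaving group — bimolecular elimination.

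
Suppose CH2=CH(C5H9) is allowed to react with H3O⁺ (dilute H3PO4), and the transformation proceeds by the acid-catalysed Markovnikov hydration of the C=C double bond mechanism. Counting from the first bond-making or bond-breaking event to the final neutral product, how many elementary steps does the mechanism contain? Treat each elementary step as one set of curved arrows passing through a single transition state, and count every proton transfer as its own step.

Step 1: Electrophilic addition begins with the π(C=C) electrons forming a bond to the proton of H3O⁺. Following Markovnikov's rule, the resulting cation is secondary. H2O is released.
Step 2: A hydride (H with its bonding pair) migrates from the adjacent cyclopentyl carbon to the cationic centre — a 1,2-hydride shift — upgrading the secondary cation to a tertiary one.
Step 3: A lone pair on the oxygen of H2O attacks the carbocation, forming a C–O bond and an oxonium ion (a protonated alcohol).
Step 4: Deprotonation of the oxonium ion by a water molecule delivers the neutral alcohol and regenerates the acid catalyst.
Total: 4 elementary steps.

4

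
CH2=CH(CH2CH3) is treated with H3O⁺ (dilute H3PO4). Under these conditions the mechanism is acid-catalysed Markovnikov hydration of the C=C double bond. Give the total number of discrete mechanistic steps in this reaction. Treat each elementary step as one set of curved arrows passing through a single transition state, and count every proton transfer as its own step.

Step 1: Electrophilic addition begins with the π(C=C) electrons forming a bond to the proton of H3O⁺. Following Markovnikov's rule, the resulting cation is secondary. H2O is released.
(No 1,2-shift: no single shift to an adjacent carbon would give a more stable cation.)
Step 2: Water acts as the nucleophile: an oxygen lone pair bonds to the cationic carbon, giving an oxonium-ion intermediate.
Step 3: Deprotonation of the oxonium ion by a water molecule delivers the neutral alcohol and regenerates the acid catalyst.
Total: 3 elementary steps.

3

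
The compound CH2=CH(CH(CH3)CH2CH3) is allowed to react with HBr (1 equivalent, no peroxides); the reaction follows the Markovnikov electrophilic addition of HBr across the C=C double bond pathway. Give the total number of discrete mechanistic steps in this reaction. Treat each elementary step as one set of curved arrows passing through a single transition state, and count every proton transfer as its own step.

3

Step 1: Protonation of the alkene by HBr: the π bond acts as the nucleophile and picks up H⁺, giving the more stable (Markovnikov) secondary carbocation. The H–Br bond breaks heterolytically, releasing Br⁻.
Step 2: Carbocation rearrangement: a 1,2-hydride shift from the adjacent sec-butyl carbon converts the initially-formed secondary cation into the more stable tertiary cation.
Step 3: Br⁻ captures the cation: a lone pair on Br⁻ fills the empty p orbital, producing the alkyl halide product.
Total: 3 elementary steps.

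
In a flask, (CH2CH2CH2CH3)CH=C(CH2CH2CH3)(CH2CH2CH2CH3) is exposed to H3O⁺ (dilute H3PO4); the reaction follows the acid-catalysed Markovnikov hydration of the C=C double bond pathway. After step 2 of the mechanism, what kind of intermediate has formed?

Step 1: Electrophilic addition begins with the π(C=C) electrons forming a bond to the proton of H3O⁺. Following Markovnikov's rule, the resulting cation is tertiary. H2O is released.
Step 2: A lone pair on the oxygen of H2O attacks the carbocation, forming a C–O bond and an oxonium ion (a protonated alcohol).
After step 2 the species present is an oxonium ion.

oxonium ion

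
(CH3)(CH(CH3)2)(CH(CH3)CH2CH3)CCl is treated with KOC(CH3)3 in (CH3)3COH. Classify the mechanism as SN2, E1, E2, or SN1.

Conditions: a strong/bulky base with a tertiary substrate bearing a β-hydrogen.
These conditions are the textbook signature of the E2 pathway.
A strong (often hindered) base removes a β-H in concert with loss of the leaving group — bimolecular elimination.

E2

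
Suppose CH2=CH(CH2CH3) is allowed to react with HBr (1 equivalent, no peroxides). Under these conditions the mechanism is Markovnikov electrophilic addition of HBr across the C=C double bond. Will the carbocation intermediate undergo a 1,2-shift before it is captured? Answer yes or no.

no

The first-formed carbocation is secondary.
No single 1,2-shift to an adjacent carbon would produce a more-substituted cation than the one already present, so no rearrangement occurs.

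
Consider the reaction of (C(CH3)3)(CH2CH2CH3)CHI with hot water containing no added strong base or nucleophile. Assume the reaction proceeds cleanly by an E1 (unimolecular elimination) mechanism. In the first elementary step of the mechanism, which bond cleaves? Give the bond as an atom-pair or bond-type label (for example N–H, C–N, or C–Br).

C–I

Step 1: The C–I bond breaks with both electrons going to the iodide; I⁻ leaves and a secondary carbocation remains.
The bond broken in this step is the C–I bond.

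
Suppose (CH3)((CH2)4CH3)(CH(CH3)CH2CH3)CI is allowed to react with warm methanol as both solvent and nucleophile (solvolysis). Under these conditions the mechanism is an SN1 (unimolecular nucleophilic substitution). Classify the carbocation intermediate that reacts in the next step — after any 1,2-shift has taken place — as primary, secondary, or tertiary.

Step 1: Ionisation: the C–I σ-bond cleaves heterolytically; both bonding electrons depart with I⁻, leaving a tertiary carbocation at the α-carbon.
No single 1,2-shift to an adjacent carbon would give a more-substituted cation, so no rearrangement occurs.

tertiary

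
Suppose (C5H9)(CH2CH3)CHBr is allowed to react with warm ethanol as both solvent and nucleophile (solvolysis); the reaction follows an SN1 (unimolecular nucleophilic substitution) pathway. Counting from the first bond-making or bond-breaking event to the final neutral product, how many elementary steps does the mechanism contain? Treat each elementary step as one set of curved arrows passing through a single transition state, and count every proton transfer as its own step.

Step 1: Ionisation: the C–Br σ-bond cleaves heterolytically; both bonding electrons depart with Br⁻, leaving a secondary carbocation at the α-carbon.
Step 2: A 1,2-hydride shift from the adjacent cyclopentyl carbon moves the positive charge from the secondary centre to an adjacent carbon, generating a more stable tertiary carbocation.
Step 3: A lone pair on the oxygen of CH3CH2OH attacks the carbocation, forming a new C–O σ-bond and an oxonium ion.
Step 4: A second solvent molecule removes the proton on oxygen, giving the neutral ether product.
Total: 4 elementary steps.

4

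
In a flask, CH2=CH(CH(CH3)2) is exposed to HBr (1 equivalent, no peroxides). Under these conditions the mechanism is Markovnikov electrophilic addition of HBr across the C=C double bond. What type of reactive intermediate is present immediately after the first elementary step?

secondary carbocation

Step 1: The π electrons of the C=C bond attack a proton of HBr; Markovnikov addition places the new C–H on the less-substituted alkene carbon, so the positive charge ends up on the more-substituted carbon — a secondary carbocation. The H–Br bond breaks heterolytically, releasing Br⁻.
After step 1 the species present is a secondary carbocation.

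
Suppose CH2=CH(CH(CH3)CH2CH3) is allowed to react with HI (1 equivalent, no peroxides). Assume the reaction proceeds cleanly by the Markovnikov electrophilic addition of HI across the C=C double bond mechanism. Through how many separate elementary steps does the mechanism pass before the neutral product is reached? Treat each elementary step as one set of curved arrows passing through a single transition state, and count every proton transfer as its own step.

Step 1: Protonation of the alkene by HI: the π bond acts as the nucleophile and picks up H⁺, giving the more stable (Markovnikov) secondary carbocation. The H–I bond breaks heterolytically, releasing I⁻.
Step 2: A hydride (H with its bonding pair) migrates from the adjacent sec-butyl carbon to the cationic centre — a 1,2-hydride shift — upgrading the secondary cation to a tertiary one.
Step 3: Nucleophilic attack by I⁻ on the carbocation completes the addition, giving R–I.
Total: 3 elementary steps.

3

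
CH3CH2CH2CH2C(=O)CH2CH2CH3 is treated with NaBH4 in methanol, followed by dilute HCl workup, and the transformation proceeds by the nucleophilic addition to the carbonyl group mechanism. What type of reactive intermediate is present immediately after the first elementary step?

Step 1: Nucleophilic addition: H⁻ (delivered from BH4⁻) adds to the carbonyl carbon, pushing the π(C=O) electron pair onto oxygen and giving a tetrahedral alkoxide.
After step 1 the species present is a tetrahedral alkoxide intermediate.

tetrahedral alkoxide intermediate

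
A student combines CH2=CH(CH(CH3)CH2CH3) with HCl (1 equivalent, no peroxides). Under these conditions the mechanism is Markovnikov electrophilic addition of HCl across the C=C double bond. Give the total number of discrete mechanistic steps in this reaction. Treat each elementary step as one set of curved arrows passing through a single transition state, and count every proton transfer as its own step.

Step 1: The π electrons of the C=C bond attack a proton of HCl; Markovnikov addition places the new C–H on the less-substituted alkene carbon, so the positive charge ends up on the more-substituted carbon — a secondary carbocation. The H–Cl bond breaks heterolytically, releasing Cl⁻.
Step 2: Carbocation rearrangement: a 1,2-hydride shift from the adjacent sec-butyl carbon converts the initially-formed secondary cation into the more stable tertiary cation.
Step 3: Nucleophilic attack by Cl⁻ on the carbocation completes the addition, giving R–Cl.
Total: 3 elementary steps.

3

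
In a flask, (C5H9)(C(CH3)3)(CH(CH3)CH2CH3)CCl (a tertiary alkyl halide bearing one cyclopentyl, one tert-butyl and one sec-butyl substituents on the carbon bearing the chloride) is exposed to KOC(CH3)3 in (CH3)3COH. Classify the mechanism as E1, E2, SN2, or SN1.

E2

Conditions: a strong/bulky base with a tertiary substrate bearing a β-hydrogen.
These conditions are the textbook signature of the E2 pathway.
A strong (often hindered) base removes a β-H in concert with loss of the leaving group — bimolecular elimination.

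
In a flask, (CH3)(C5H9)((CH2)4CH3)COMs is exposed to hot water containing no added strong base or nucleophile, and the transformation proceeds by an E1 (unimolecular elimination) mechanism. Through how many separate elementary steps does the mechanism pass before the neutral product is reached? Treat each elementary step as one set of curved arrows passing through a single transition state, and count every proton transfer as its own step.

2

Step 1: Unassisted departure of MsO⁻ (taking the C–O bonding pair) generates a tertiary carbocation.
(No 1,2-shift: no single shift to an adjacent carbon would give a more stable cation.)
Step 2: A weak base (a water molecule from the solvent) removes a proton from a carbon adjacent to the cationic centre; the electrons of that C–H bond become the new π(C=C) bond, giving the alkene.
Total: 2 elementary steps.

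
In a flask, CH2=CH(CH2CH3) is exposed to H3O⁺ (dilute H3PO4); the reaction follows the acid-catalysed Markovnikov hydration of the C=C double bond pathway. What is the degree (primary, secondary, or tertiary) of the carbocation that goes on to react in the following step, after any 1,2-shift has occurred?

Step 1: Electrophilic addition begins with the π(C=C) electrons forming a bond to the proton of H3O⁺. Following Markovnikov's rule, the resulting cation is secondary. H2O is released.
No single 1,2-shift to an adjacent carbon would give a more-substituted cation, so no rearrangement occurs.

secondary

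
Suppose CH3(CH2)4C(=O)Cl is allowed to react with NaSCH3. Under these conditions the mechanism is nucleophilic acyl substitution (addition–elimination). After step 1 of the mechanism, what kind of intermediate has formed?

Step 1: A lone pair on the S of CH3S⁻ attacks the electrophilic acyl carbon; the π(C=O) electrons move onto oxygen, giving a tetrahedral intermediate.
After step 1 the species present is a tetrahedral intermediate.

tetrahedral intermediate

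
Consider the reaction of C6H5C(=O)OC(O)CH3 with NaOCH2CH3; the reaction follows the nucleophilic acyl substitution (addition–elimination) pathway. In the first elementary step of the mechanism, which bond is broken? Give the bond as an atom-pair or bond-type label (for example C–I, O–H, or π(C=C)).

π(C=O)

Step 1: A lone pair on the O of CH3CH2O⁻ attacks the electrophilic acyl carbon; the π(C=O) electrons move onto oxygen, giving a tetrahedral intermediate.
The bond broken in this step is the π(C=O) bond.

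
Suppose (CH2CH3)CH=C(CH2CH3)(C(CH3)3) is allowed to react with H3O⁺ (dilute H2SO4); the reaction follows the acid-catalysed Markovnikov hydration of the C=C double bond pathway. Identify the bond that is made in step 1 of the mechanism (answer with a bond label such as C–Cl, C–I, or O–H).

C–H

Step 1: The π electrons of the C=C bond attack a proton of H3O⁺; Markovnikov addition places the new C–H on the less-substituted alkene carbon, so the positive charge ends up on the more-substituted carbon — a tertiary carbocation. H2O is released.
The bond formed in this step is the C–H bond.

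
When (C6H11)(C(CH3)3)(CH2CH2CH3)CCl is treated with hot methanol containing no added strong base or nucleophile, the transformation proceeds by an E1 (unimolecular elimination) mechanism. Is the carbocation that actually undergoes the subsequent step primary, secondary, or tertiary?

tertiary

Step 1: The C–Cl bond breaks with both electrons going to the chloride; Cl⁻ leaves and a tertiary carbocation remains.
No single 1,2-shift to an adjacent carbon would give a more-substituted cation, so no rearrangement occurs.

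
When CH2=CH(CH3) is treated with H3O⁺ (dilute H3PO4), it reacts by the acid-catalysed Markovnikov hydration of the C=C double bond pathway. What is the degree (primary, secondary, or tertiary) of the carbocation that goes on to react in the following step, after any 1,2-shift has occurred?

Step 1: Protonation of the alkene by H3O⁺: the π bond acts as the nucleophile and picks up H⁺, giving the more stable (Markovnikov) secondary carbocation. H2O is released.
No single 1,2-shift to an adjacent carbon would give a more-substituted cation, so no rearrangement occurs.

secondary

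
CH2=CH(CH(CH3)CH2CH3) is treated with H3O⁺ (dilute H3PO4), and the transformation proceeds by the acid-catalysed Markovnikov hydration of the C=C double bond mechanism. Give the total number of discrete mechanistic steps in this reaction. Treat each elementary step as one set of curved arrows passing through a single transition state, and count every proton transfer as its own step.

Step 1: The π electrons of the C=C bond attack a proton of H3O⁺; Markovnikov addition places the new C–H on the less-substituted alkene carbon, so the positive charge ends up on the more-substituted carbon — a secondary carbocation. H2O is released.
Step 2: Carbocation rearrangement: a 1,2-hydride shift from the adjacent sec-butyl carbon converts the initially-formed secondary cation into the more stable tertiary cation.
Step 3: A lone pair on the oxygen of H2O attacks the carbocation, forming a C–O bond and an oxonium ion (a protonated alcohol).
Step 4: Proton transfer from the O–H of the oxonium ion to H2O completes the catalytic cycle and yields the alcohol.
Total: 4 elementary steps.

4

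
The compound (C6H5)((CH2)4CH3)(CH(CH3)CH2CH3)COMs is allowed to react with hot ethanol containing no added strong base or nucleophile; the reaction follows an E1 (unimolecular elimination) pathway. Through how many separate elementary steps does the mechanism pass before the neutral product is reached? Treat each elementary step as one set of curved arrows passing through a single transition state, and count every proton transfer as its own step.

2

Step 1: Rate-determining heterolysis of the C–O bond gives MsO⁻ and a tertiary carbocation.
(No 1,2-shift: no single shift to an adjacent carbon would give a more stable cation.)
Step 2: An ethanol molecule (solvent) deprotonates a β-carbon; as the C–H bond breaks, those electrons form the new alkene π bond.
Total: 2 elementary steps.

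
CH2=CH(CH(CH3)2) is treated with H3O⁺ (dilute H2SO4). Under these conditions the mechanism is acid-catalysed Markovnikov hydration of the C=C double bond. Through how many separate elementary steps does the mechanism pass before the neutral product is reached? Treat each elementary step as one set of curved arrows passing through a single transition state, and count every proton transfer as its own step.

Step 1: Electrophilic addition begins with the π(C=C) electrons forming a bond to the proton of H3O⁺. Following Markovnikov's rule, the resulting cation is secondary. H2O is released.
Step 2: A hydride (H with its bonding pair) migrates from the adjacent isopropyl carbon to the cationic centre — a 1,2-hydride shift — upgrading the secondary cation to a tertiary one.
Step 3: A lone pair on the oxygen of H2O attacks the carbocation, forming a C–O bond and an oxonium ion (a protonated alcohol).
Step 4: Deprotonation of the oxonium ion by a water molecule delivers the neutral alcohol and regenerates the acid catalyst.
Total: 4 elementary steps.

4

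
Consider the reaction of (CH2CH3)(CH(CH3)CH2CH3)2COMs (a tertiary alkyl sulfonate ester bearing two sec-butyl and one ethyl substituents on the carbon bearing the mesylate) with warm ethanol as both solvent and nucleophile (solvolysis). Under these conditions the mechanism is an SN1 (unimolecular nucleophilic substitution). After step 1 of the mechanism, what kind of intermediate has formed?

Step 1: The C–O bond breaks with both electrons going to the mesylate; MsO⁻ leaves and a tertiary carbocation remains.
After step 1 the species present is a tertiary carbocation.

tertiary carbocation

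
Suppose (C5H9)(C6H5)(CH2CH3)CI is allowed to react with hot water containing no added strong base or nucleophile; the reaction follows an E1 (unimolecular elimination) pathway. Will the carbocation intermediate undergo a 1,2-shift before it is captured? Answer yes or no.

The first-formed carbocation is tertiary.
No single 1,2-shift to an adjacent carbon would produce a more-substituted cation than the one already present, so no rearrangement occurs.

no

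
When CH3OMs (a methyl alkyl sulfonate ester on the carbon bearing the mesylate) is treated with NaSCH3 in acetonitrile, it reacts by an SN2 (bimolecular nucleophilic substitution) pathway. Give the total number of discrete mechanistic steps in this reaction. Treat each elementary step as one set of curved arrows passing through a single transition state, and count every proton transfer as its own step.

Step 1: CH3S⁻ attacks the back face of the α-carbon while MsO⁻ departs with the C–O bonding pair — a single concerted displacement through a pentacoordinate transition state.
Total: 1 elementary step.

1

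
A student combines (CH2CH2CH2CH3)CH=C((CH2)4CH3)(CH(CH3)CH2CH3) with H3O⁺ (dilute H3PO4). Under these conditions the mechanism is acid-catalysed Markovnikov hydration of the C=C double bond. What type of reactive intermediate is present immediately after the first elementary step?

Step 1: Electrophilic addition begins with the π(C=C) electrons forming a bond to the proton of H3O⁺. Following Markovnikov's rule, the resulting cation is tertiary. H2O is released.
After step 1 the species present is a tertiary carbocation.

tertiary carbocation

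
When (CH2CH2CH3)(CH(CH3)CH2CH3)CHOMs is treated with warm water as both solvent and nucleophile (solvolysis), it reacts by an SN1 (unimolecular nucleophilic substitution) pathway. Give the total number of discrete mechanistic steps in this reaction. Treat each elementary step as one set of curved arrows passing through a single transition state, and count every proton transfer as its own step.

Step 1: The C–O bond breaks with both electrons going to the mesylate; MsO⁻ leaves and a secondary carbocation remains.
Step 2: A 1,2-hydride shift from the adjacent sec-butyl carbon moves the positive charge from the secondary centre to an adjacent carbon, generating a more stable tertiary carbocation.
Step 3: Nucleophilic capture: the oxygen of H2O bonds to the cationic carbon, producing an oxonium-ion intermediate.
Step 4: Proton transfer from the O–H of the oxonium ion to a solvent molecule delivers the neutral alcohol.
Total: 4 elementary steps.

4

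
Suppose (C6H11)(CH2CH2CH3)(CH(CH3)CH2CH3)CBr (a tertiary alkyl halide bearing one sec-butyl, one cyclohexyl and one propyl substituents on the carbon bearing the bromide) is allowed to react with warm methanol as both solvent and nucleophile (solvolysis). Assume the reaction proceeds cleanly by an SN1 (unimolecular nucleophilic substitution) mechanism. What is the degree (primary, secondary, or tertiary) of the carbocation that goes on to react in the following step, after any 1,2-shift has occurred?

Step 1: Unassisted departure of Br⁻ (taking the C–Br bonding pair) generates a tertiary carbocation.
No single 1,2-shift to an adjacent carbon would give a more-substituted cation, so no rearrangement occurs.

tertiary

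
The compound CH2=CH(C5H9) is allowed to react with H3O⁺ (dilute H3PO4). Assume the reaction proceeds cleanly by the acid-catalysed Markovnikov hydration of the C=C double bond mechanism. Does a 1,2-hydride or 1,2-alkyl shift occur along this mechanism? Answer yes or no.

yes

The first-formed carbocation is secondary.
The adjacent cyclopentyl carbon already bears 2 other carbon substituents and has a hydrogen to migrate; after a 1,2-hydride shift from that carbon the positive charge sits on a tertiary centre.
Tertiary is more stable than secondary, so the shift occurs.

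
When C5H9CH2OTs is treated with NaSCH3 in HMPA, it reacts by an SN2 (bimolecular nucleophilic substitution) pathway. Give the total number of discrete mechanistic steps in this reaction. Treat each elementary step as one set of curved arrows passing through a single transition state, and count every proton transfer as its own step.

1

Step 1: Backside attack by CH3S⁻ on the carbon bearing the tosylate: the new C–S bond forms as the C–O bond breaks, with Walden inversion at carbon.
Total: 1 elementary step.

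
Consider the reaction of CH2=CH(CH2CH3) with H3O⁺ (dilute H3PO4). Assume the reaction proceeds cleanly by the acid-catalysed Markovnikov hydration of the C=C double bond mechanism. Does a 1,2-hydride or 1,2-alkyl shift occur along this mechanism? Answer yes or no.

no

The first-formed carbocation is secondary.
No single 1,2-shift to an adjacent carbon would produce a more-substituted cation than the one already present, so no rearrangement occurs.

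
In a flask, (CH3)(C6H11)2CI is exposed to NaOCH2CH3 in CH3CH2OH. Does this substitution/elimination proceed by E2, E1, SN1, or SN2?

E2

Conditions: a strong base with a tertiary substrate bearing a β-hydrogen.
These conditions are the textbook signature of the E2 pathway.
A strong (often hindered) base removes a β-H in concert with loss of the leaving group — bimolecular elimination.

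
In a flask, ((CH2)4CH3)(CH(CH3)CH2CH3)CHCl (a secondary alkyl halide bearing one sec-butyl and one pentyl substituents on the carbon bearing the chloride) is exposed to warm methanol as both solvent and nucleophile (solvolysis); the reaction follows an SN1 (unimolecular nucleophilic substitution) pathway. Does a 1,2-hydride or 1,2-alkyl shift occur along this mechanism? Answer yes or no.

The first-formed carbocation is secondary.
The adjacent sec-butyl carbon already bears 2 other carbon substituents and has a hydrogen to migrate; after a 1,2-hydride shift from that carbon the positive charge sits on a tertiary centre.
Tertiary is more stable than secondary, so the shift occurs.

yes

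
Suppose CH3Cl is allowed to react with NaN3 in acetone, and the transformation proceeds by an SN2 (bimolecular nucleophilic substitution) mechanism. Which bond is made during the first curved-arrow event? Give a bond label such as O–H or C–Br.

Step 1: Backside attack by N3⁻ on the carbon bearing the chloride: the new C–N bond forms as the C–Cl bond breaks, with Walden inversion at carbon.
The bond formed in this step is the C–N bond.

C–N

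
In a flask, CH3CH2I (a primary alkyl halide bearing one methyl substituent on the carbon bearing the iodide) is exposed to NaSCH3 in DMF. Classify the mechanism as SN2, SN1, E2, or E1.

SN2

Conditions: a primary substrate with a strong nucleophile in the polar aprotic solvent DMF.
These conditions are the textbook signature of the SN2 pathway.
An unhindered substrate with a strong nucleophile in a polar aprotic solvent favours one-step backside displacement.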